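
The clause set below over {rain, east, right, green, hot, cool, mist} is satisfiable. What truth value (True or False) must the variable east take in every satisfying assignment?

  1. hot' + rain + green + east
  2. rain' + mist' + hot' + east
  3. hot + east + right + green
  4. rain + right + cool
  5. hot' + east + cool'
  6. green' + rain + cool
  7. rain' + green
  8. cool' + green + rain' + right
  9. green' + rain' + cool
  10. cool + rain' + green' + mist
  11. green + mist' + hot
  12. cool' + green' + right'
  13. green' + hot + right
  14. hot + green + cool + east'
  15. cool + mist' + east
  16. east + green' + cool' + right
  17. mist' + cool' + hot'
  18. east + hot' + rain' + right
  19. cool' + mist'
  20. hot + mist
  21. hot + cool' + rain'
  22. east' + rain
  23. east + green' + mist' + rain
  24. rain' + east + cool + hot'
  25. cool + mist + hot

Suppose east = 0.
Case hot = 0:
(mist) alone gives mist = 1.
(green) alone gives green = 1.
(right) alone gives right = 1.
(cool') alone gives cool = 0.
Now (cool) is unsatisfied and unit — conflict.
So hot must be the other value — set hot = 1.
(cool') alone gives cool = 0.
(mist') alone gives mist = 0.
(rain') alone gives rain = 0.
(green) alone gives green = 1.
Now (green') is unsatisfied and unit — conflict.
Neither hot = 1 nor hot = 0 works.
So every satisfying assignment has east = True.

True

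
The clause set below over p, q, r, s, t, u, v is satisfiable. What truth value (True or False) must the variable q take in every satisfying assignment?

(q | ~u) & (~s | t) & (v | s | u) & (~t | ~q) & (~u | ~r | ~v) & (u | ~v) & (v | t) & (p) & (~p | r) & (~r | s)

Suppose q = 1.
From the singleton clause (~t), t = 0.
From the singleton clause (~s), s = 0.
From the singleton clause (v), v = 1.
From the singleton clause (u), u = 1.
From the singleton clause (~r), r = 0.
From the singleton clause (p), p = 1.
But (~p) is also a unit clause — contradiction.
So every satisfying assignment has q = False.

False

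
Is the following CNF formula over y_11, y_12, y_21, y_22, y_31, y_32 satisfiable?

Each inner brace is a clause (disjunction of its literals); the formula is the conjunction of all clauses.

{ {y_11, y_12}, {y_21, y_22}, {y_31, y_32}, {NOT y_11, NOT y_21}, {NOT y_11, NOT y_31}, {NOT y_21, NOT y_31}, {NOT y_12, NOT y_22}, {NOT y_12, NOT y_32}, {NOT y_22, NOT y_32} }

Try y_11 = true.
From the singleton clause (NOT y_21), y_21 = false.
From the singleton clause (y_22), y_22 = true.
From the singleton clause (NOT y_31), y_31 = false.
From the singleton clause (y_32), y_32 = true.
Now (NOT y_32) is unsatisfied and unit — conflict.
Backtrack on y_11: now try y_11 = false.
From the singleton clause (y_12), y_12 = true.
From the singleton clause (NOT y_22), y_22 = false.
From the singleton clause (y_21), y_21 = true.
From the singleton clause (NOT y_31), y_31 = false.
From the singleton clause (y_32), y_32 = true.
Now (NOT y_32) is unsatisfied and unit — conflict.
Neither y_11 = true nor y_11 = false works.
No assignment satisfies every clause.

Unsatisfiable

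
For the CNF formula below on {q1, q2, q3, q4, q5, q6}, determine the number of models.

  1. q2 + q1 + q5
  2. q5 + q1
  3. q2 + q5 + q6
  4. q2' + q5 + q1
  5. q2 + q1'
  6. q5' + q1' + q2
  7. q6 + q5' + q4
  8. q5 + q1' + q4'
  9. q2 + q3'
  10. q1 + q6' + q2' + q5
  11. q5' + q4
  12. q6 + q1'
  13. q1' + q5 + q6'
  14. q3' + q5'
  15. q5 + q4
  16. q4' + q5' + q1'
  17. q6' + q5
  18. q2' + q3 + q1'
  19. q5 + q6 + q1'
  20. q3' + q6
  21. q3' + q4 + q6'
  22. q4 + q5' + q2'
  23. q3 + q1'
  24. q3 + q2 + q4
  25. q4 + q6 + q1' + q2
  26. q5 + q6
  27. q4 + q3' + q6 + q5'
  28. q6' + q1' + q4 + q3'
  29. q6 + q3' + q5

4

There are 2^6 = 64 truth assignments over (q1, q2, q3, q4, q5, q6).
Split on q2. With q2 = 1, the clauses containing q2 are satisfied and q2' drops from the rest; 2 of the 2^5 = 32 assignments to the other variables satisfy what remains.
With q2 = 0, by the same count on the reduced clause set, 2 assignments work.
(One model: q1=F, q2=F, q3=F, q4=T, q5=T, q6=F.)
Total: 2 + 2 = 4.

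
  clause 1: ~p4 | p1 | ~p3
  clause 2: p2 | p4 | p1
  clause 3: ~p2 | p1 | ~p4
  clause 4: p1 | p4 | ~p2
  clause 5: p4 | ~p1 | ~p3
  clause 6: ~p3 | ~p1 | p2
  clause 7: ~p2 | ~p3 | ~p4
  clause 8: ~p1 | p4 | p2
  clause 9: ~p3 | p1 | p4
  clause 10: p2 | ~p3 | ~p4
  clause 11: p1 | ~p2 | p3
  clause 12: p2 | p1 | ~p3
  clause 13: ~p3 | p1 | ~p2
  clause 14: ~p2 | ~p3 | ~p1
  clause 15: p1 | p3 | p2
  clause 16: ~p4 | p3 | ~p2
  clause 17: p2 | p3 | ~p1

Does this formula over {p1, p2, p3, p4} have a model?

Suppose p4 = 0.
Suppose p2 = 1.
From the singleton clause (p1), p1 = 1.
From the singleton clause (~p3), p3 = 0.
Every clause now holds.
A satisfying assignment: p1: 1, p2: 1, p3: 0, p4: 0.

Satisfiable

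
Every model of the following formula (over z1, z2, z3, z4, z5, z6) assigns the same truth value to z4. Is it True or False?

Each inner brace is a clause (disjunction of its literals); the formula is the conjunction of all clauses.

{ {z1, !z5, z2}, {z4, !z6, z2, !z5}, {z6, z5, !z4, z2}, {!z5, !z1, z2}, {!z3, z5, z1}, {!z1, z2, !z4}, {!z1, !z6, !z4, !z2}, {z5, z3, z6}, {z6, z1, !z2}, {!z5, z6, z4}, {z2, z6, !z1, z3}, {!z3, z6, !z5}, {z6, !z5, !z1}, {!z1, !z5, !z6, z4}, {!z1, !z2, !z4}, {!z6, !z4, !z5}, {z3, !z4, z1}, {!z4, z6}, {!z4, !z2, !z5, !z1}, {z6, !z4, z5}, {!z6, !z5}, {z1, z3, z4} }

False

Suppose z4 = true.
Unit clause (z6) forces z6 = true.
Unit clause (!z5) forces z5 = false.
Try z3 = false.
Unit clause (z1) forces z1 = true.
Unit clause (z2) forces z2 = true.
But (!z2) is also a unit clause — contradiction.
Backtrack on z3: now try z3 = true.
Unit clause (z1) forces z1 = true.
Unit clause (z2) forces z2 = true.
But (!z2) is also a unit clause — contradiction.
Neither z3 = true nor z3 = false works.
So every satisfying assignment has z4 = False.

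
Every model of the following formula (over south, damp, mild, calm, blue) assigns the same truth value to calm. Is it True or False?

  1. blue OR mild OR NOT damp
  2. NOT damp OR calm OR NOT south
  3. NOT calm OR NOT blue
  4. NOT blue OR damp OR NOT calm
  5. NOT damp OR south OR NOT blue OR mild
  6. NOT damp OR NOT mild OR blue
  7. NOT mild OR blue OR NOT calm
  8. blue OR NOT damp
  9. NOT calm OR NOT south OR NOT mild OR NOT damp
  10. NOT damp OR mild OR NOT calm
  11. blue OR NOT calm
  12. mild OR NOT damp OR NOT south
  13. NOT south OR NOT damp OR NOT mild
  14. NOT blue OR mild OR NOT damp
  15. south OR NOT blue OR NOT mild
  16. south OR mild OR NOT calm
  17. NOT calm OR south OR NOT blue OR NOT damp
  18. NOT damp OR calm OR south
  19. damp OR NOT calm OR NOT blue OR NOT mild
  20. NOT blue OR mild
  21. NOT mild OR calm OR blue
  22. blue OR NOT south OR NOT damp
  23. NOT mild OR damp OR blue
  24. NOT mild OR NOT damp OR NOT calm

False

Suppose calm = true.
Unit clause (NOT blue) forces blue = false.
But (blue) is also a unit clause — contradiction.
So every satisfying assignment has calm = False.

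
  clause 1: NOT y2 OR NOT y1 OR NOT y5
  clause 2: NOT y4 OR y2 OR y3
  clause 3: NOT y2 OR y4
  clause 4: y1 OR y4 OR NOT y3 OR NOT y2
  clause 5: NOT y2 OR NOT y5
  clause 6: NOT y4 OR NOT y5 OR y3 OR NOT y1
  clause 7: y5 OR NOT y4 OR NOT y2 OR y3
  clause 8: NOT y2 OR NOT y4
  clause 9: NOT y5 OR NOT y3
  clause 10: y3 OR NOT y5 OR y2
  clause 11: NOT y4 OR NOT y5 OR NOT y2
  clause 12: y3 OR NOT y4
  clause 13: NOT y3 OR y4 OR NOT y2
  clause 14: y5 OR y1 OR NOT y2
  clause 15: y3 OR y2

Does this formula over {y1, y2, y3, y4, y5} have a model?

Suppose y2 = false.
Unit clause (y3) forces y3 = true.
Unit clause (NOT y5) forces y5 = false.
Every clause is now satisfied; y1, y4 are unconstrained.
A satisfying assignment: y1=true,  y2=false,  y3=true,  y4=false,  y5=false.

Satisfiable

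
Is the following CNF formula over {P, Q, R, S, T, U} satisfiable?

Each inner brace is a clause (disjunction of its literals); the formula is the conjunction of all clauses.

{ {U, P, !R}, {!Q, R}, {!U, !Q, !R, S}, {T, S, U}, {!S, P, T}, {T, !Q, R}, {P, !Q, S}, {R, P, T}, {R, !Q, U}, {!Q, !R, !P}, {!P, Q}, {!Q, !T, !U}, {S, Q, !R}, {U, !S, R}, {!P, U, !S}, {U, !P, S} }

Branch on Q: set Q = false.
The clause (!P) is unit, so P = false.
Branch on U: set U = true.
Branch on S: set S = true.
The clause (T) is unit, so T = true.
All clauses hold; R can take either value.
A satisfying assignment: P: false, Q: false, R: true, S: true, T: true, U: true.

Yes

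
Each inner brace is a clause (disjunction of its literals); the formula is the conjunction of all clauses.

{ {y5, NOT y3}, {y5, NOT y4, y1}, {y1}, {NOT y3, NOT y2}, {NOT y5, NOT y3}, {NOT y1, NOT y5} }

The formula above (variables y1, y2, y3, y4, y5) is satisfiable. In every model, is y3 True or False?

False

Suppose y3 = true.
The clause (y5) is unit, so y5 = true.
But (NOT y5) is also a unit clause — contradiction.
So every satisfying assignment has y3 = False.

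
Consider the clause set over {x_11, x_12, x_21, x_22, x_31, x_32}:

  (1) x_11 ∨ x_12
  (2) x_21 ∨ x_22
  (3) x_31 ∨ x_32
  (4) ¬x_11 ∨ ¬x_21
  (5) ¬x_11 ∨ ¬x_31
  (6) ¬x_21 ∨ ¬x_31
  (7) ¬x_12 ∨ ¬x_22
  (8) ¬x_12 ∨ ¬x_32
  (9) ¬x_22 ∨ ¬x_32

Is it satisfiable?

No, unsatisfiable

Case x_11 = True:
Unit clause (¬x_21) forces x_21 = False.
Unit clause (x_22) forces x_22 = True.
Unit clause (¬x_31) forces x_31 = False.
Unit clause (x_32) forces x_32 = True.
That conflicts with the unit clause (¬x_32).
Backtrack on x_11: now try x_11 = False.
Unit clause (x_12) forces x_12 = True.
Unit clause (¬x_22) forces x_22 = False.
Unit clause (x_21) forces x_21 = True.
Unit clause (¬x_31) forces x_31 = False.
Unit clause (x_32) forces x_32 = True.
That conflicts with the unit clause (¬x_32).
Either choice for x_11 ends in contradiction.
No assignment satisfies every clause.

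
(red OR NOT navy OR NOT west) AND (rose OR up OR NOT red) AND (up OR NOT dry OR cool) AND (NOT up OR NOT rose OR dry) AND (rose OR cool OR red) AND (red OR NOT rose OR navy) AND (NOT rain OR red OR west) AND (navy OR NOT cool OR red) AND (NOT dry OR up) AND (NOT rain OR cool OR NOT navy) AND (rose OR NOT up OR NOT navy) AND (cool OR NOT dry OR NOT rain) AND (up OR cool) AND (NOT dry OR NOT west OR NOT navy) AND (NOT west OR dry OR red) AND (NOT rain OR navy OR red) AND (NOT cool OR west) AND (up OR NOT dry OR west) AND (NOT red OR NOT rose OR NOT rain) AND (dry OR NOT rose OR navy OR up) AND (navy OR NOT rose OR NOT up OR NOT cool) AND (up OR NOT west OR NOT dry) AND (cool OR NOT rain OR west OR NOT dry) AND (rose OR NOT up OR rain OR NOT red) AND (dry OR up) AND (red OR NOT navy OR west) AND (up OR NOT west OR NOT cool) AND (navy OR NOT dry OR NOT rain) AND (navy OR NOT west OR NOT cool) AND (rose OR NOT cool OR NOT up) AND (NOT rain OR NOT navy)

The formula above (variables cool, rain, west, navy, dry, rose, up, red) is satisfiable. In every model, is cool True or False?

False

Suppose cool = true.
Unit clause (west) forces west = true.
Unit clause (up) forces up = true.
Unit clause (navy) forces navy = true.
Unit clause (red) forces red = true.
Unit clause (rose) forces rose = true.
Unit clause (dry) forces dry = true.
Now (NOT dry) is unsatisfied and unit — conflict.
So every satisfying assignment has cool = False.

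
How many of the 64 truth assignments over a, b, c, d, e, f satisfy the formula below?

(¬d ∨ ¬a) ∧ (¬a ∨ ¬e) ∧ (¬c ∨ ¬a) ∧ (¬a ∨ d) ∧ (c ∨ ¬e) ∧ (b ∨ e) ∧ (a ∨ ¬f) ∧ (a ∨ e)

There are 2^6 = 64 truth assignments over (a, b, c, d, e, f).
Split on f. With f = True, the clauses containing f are satisfied and ¬f drops from the rest; 0 of the 2^5 = 32 assignments to the other variables satisfy what remains.
With f = False, by the same count on the reduced clause set, 4 assignments work.
Total: 0 + 4 = 4.

4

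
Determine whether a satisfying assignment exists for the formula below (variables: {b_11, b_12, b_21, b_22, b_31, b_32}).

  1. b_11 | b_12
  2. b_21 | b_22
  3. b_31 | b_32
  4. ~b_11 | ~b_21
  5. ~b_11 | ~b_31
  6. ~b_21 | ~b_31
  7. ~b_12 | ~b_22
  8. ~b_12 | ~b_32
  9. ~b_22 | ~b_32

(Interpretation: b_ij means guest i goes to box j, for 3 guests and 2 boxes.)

Try b_11 = 1.
The clause (~b_21) is unit, so b_21 = 0.
The clause (b_22) is unit, so b_22 = 1.
The clause (~b_31) is unit, so b_31 = 0.
The clause (b_32) is unit, so b_32 = 1.
But (~b_32) is also a unit clause — contradiction.
Undo b_11 and try b_11 = 0.
The clause (b_12) is unit, so b_12 = 1.
The clause (~b_22) is unit, so b_22 = 0.
The clause (b_21) is unit, so b_21 = 1.
The clause (~b_31) is unit, so b_31 = 0.
The clause (b_32) is unit, so b_32 = 1.
But (~b_32) is also a unit clause — contradiction.
Either choice for b_11 ends in contradiction.
No assignment satisfies every clause.

No, unsatisfiable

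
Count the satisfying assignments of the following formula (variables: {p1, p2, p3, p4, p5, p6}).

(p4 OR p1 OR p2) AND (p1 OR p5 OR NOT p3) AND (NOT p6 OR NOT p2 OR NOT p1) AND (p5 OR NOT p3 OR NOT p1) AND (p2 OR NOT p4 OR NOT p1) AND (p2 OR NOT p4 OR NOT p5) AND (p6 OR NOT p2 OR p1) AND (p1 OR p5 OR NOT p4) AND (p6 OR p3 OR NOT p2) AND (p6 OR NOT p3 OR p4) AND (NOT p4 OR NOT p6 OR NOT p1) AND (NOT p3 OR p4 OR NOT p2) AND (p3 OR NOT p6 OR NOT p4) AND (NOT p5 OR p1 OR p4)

There are 2^6 = 64 truth assignments over (p1, p2, p3, p4, p5, p6).
Split on p1. With p1 = true, the clauses containing p1 are satisfied and NOT p1 drops from the rest; 6 of the 2^5 = 32 assignments to the other variables satisfy what remains.
With p1 = false, by the same count on the reduced clause set, 2 assignments work.
Total: 6 + 2 = 8.

8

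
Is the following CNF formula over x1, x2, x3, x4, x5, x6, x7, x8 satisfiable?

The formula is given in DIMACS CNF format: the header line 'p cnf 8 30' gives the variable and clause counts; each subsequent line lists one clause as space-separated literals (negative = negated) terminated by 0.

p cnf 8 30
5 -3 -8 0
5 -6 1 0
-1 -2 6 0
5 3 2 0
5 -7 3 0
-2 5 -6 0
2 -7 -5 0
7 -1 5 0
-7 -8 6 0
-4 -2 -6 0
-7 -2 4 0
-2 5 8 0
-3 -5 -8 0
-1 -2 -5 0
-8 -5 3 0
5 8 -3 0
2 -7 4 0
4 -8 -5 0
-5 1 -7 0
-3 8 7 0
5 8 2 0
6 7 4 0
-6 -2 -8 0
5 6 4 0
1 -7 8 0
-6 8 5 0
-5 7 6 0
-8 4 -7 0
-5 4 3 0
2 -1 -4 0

Try x5 = False.
Try x3 = False.
(x2) alone gives x2 = True.
(¬x7) alone gives x7 = False.
(¬x6) alone gives x6 = False.
(¬x1) alone gives x1 = False.
(x8) alone gives x8 = True.
(x4) alone gives x4 = True.
Every clause now holds.
A satisfying assignment: x1=False, x2=True, x3=False, x4=True, x5=False, x6=False, x7=False, x8=True.

Yes, satisfiable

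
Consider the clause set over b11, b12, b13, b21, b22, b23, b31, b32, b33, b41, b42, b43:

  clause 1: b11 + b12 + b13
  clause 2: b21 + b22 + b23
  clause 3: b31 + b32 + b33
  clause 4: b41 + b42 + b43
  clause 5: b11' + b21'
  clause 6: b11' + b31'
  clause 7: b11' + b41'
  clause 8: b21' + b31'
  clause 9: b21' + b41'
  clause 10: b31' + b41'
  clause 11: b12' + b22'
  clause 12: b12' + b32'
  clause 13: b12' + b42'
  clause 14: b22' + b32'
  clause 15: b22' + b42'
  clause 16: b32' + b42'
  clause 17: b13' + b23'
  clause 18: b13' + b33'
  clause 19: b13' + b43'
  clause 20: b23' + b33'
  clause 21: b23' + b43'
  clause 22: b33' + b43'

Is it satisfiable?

Try b11 = 0.
Try b12 = 1.
(b22') alone gives b22 = 0.
(b32') alone gives b32 = 0.
(b42') alone gives b42 = 0.
Try b21 = 1.
(b31') alone gives b31 = 0.
(b33) alone gives b33 = 1.
(b41') alone gives b41 = 0.
(b43) alone gives b43 = 1.
But (b43') is also a unit clause — contradiction.
That branch fails; take b21 = 0 instead.
(b23) alone gives b23 = 1.
(b13') alone gives b13 = 0.
(b33') alone gives b33 = 0.
(b31) alone gives b31 = 1.
(b41') alone gives b41 = 0.
(b43) alone gives b43 = 1.
But (b43') is also a unit clause — contradiction.
Both values of b21 lead to a conflict.
That branch fails; take b12 = 0 instead.
(b13) alone gives b13 = 1.
(b23') alone gives b23 = 0.
(b33') alone gives b33 = 0.
(b43') alone gives b43 = 0.
Try b21 = 1.
(b31') alone gives b31 = 0.
(b32) alone gives b32 = 1.
(b41') alone gives b41 = 0.
(b42) alone gives b42 = 1.
But (b42') is also a unit clause — contradiction.
That branch fails; take b21 = 0 instead.
(b22) alone gives b22 = 1.
(b32') alone gives b32 = 0.
(b31) alone gives b31 = 1.
(b41') alone gives b41 = 0.
(b42) alone gives b42 = 1.
But (b42') is also a unit clause — contradiction.
Both values of b21 lead to a conflict.
Both values of b12 lead to a conflict.
That branch fails; take b11 = 1 instead.
(b21') alone gives b21 = 0.
(b31') alone gives b31 = 0.
(b41') alone gives b41 = 0.
Try b22 = 1.
(b12') alone gives b12 = 0.
(b32') alone gives b32 = 0.
(b33) alone gives b33 = 1.
(b42') alone gives b42 = 0.
(b43) alone gives b43 = 1.
But (b43') is also a unit clause — contradiction.
That branch fails; take b22 = 0 instead.
(b23) alone gives b23 = 1.
(b13') alone gives b13 = 0.
(b33') alone gives b33 = 0.
(b32) alone gives b32 = 1.
(b12') alone gives b12 = 0.
(b42') alone gives b42 = 0.
(b43) alone gives b43 = 1.
But (b43') is also a unit clause — contradiction.
Both values of b22 lead to a conflict.
Both values of b11 lead to a conflict.
No assignment satisfies every clause.

Unsatisfiable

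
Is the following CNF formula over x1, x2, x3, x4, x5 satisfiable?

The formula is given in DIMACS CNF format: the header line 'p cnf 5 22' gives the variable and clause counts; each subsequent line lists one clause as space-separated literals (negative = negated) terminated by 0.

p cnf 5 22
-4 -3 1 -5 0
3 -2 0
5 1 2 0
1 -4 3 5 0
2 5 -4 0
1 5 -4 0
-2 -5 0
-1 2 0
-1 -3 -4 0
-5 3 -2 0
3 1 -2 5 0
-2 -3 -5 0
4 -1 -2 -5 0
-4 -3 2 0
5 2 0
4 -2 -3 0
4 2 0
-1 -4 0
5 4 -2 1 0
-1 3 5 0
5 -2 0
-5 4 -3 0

Suppose x3 = False.
From the singleton clause (¬x2), x2 = False.
From the singleton clause (¬x1), x1 = False.
From the singleton clause (x5), x5 = True.
From the singleton clause (x4), x4 = True.
This assignment satisfies each clause.
A satisfying assignment: x1: False,  x2: False,  x3: False,  x4: True,  x5: True.

Satisfiable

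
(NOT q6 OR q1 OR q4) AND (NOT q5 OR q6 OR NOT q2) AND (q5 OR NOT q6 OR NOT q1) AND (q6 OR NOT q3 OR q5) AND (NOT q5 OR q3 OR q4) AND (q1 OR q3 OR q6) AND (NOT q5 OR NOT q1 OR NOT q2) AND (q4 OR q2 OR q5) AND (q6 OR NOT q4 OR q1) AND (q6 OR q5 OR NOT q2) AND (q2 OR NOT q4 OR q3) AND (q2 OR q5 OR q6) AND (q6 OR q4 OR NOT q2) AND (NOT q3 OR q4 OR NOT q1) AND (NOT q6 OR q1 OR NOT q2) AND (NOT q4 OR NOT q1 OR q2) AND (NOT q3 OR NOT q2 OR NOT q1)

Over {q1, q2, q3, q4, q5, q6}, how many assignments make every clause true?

3

There are 2^6 = 64 truth assignments over (q1, q2, q3, q4, q5, q6).
Split on q5. With q5 = true, the clauses containing q5 are satisfied and NOT q5 drops from the rest; 2 of the 2^5 = 32 assignments to the other variables satisfy what remains.
With q5 = false, by the same count on the reduced clause set, 1 assignment works.
(One model: q1=F, q2=F, q3=T, q4=F, q5=T, q6=F.)
Total: 2 + 1 = 3.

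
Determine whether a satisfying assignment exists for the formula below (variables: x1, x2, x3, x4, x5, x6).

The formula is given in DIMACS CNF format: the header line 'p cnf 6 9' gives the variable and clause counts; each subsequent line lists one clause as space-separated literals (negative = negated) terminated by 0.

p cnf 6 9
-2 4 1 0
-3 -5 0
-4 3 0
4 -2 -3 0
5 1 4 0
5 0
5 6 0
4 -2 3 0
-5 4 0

Unsatisfiable

From the singleton clause (x5), x5 = True.
From the singleton clause (¬x3), x3 = False.
From the singleton clause (¬x4), x4 = False.
But (x4) is also a unit clause — contradiction.
No assignment satisfies every clause.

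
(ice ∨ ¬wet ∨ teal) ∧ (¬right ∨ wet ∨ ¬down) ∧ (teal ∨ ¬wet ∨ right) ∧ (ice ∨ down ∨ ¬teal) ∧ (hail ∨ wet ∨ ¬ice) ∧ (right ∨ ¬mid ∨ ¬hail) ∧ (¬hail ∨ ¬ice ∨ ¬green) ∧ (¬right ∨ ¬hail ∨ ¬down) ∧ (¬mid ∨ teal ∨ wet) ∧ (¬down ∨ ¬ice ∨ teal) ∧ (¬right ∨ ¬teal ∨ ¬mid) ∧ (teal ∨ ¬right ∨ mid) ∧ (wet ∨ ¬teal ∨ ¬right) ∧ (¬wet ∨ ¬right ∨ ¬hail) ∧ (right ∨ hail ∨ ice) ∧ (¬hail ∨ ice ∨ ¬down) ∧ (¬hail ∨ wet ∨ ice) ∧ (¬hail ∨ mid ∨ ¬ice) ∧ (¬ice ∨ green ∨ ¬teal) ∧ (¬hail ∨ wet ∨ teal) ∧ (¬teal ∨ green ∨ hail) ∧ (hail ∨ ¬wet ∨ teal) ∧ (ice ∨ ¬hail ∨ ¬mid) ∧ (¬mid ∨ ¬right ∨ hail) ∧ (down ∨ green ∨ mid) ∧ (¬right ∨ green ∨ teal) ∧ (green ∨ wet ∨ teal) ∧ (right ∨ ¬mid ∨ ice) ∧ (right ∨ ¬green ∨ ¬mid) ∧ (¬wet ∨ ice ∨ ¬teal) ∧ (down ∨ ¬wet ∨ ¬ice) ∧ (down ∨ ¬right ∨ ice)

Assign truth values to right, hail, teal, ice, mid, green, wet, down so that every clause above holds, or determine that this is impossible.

right: False; hail: False; teal: True; ice: True; mid: False; green: True; wet: True; down: True

Suppose ice = True.
Suppose hail = False.
From the singleton clause (wet), wet = True.
From the singleton clause (teal), teal = True.
From the singleton clause (green), green = True.
From the singleton clause (down), down = True.
Suppose right = False.
From the singleton clause (¬mid), mid = False.
Every clause now holds.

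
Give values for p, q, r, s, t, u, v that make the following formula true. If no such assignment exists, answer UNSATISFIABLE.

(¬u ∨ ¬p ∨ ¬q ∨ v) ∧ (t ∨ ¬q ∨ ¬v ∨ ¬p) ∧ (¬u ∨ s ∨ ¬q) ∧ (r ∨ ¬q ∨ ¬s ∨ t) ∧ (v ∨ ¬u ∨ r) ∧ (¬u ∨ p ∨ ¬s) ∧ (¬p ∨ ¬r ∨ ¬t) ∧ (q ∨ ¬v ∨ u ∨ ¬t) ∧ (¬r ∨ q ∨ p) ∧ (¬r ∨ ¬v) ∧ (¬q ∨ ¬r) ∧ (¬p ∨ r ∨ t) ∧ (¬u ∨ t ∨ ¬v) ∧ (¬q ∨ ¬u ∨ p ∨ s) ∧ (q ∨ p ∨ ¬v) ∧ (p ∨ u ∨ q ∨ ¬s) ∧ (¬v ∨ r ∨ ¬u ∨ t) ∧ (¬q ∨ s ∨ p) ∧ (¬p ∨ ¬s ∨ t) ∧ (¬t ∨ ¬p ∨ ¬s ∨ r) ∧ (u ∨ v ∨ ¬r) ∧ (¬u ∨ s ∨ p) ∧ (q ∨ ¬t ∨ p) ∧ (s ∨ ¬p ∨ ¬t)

p ↦ False,  q ↦ True,  r ↦ False,  s ↦ True,  t ↦ True,  u ↦ False,  v ↦ False

Case r = False:
Case v = False:
The clause (¬u) is unit, so u = False.
Case p = False:
Case q = True:
The clause (s) is unit, so s = True.
The clause (t) is unit, so t = True.
Every clause now holds.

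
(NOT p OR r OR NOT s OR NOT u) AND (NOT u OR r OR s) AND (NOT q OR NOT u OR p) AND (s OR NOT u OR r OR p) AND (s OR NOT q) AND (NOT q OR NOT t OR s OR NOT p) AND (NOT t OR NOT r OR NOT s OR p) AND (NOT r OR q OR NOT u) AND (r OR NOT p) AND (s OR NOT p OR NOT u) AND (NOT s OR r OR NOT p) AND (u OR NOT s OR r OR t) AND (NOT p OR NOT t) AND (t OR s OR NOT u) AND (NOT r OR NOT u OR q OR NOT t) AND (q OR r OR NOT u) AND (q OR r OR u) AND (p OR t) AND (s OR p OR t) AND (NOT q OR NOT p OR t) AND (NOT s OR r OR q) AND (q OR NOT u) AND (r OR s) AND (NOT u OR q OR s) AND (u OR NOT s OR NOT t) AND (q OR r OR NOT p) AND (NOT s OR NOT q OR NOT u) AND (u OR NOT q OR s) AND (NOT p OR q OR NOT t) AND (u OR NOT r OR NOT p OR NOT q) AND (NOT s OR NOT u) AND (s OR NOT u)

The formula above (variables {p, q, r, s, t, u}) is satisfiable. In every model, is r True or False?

True

Suppose r = false.
From the singleton clause (NOT p), p = false.
From the singleton clause (t), t = true.
From the singleton clause (s), s = true.
From the singleton clause (q), q = true.
From the singleton clause (NOT u), u = false.
That conflicts with the unit clause (u).
So every satisfying assignment has r = True.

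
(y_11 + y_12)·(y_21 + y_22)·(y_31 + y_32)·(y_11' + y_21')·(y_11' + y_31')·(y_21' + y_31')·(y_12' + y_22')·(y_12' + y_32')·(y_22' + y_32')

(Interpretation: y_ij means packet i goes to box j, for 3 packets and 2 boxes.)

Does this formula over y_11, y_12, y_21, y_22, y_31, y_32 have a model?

No

Case y_11 = 1:
Unit clause (y_21') forces y_21 = 0.
Unit clause (y_22) forces y_22 = 1.
Unit clause (y_31') forces y_31 = 0.
Unit clause (y_32) forces y_32 = 1.
But (y_32') is also a unit clause — contradiction.
So y_11 must be the other value — set y_11 = 0.
Unit clause (y_12) forces y_12 = 1.
Unit clause (y_22') forces y_22 = 0.
Unit clause (y_21) forces y_21 = 1.
Unit clause (y_31') forces y_31 = 0.
Unit clause (y_32) forces y_32 = 1.
But (y_32') is also a unit clause — contradiction.
Neither y_11 = 1 nor y_11 = 0 works.
No assignment satisfies every clause.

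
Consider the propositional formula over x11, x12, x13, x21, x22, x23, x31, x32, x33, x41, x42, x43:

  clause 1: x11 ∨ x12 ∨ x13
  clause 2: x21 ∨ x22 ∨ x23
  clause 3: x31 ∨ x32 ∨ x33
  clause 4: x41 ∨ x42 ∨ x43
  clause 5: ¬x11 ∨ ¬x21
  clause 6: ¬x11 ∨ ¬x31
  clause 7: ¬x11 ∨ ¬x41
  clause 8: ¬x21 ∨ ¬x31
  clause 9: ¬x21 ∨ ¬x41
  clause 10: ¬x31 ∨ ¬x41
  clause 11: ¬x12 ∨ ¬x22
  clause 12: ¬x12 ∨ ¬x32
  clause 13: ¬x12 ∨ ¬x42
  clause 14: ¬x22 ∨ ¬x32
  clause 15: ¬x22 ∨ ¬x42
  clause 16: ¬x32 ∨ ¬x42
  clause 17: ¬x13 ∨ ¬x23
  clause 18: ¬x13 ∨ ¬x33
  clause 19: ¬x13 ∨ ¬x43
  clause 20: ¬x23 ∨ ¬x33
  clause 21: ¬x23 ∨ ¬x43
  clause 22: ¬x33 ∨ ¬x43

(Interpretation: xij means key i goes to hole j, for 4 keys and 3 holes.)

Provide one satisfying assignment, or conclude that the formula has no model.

UNSATISFIABLE

Case x11 = False:
Case x12 = True:
The clause (¬x22) is unit, so x22 = False.
The clause (¬x32) is unit, so x32 = False.
The clause (¬x42) is unit, so x42 = False.
Case x21 = True:
The clause (¬x31) is unit, so x31 = False.
The clause (x33) is unit, so x33 = True.
The clause (¬x41) is unit, so x41 = False.
The clause (x43) is unit, so x43 = True.
That conflicts with the unit clause (¬x43).
Backtrack on x21: now try x21 = False.
The clause (x23) is unit, so x23 = True.
The clause (¬x13) is unit, so x13 = False.
The clause (¬x33) is unit, so x33 = False.
The clause (x31) is unit, so x31 = True.
The clause (¬x41) is unit, so x41 = False.
The clause (x43) is unit, so x43 = True.
That conflicts with the unit clause (¬x43).
Neither x21 = True nor x21 = False works.
Backtrack on x12: now try x12 = False.
The clause (x13) is unit, so x13 = True.
The clause (¬x23) is unit, so x23 = False.
The clause (¬x33) is unit, so x33 = False.
The clause (¬x43) is unit, so x43 = False.
Case x21 = True:
The clause (¬x31) is unit, so x31 = False.
The clause (x32) is unit, so x32 = True.
The clause (¬x41) is unit, so x41 = False.
The clause (x42) is unit, so x42 = True.
That conflicts with the unit clause (¬x42).
Backtrack on x21: now try x21 = False.
The clause (x22) is unit, so x22 = True.
The clause (¬x32) is unit, so x32 = False.
The clause (x31) is unit, so x31 = True.
The clause (¬x41) is unit, so x41 = False.
The clause (x42) is unit, so x42 = True.
That conflicts with the unit clause (¬x42).
Neither x21 = True nor x21 = False works.
Neither x12 = True nor x12 = False works.
Backtrack on x11: now try x11 = True.
The clause (¬x21) is unit, so x21 = False.
The clause (¬x31) is unit, so x31 = False.
The clause (¬x41) is unit, so x41 = False.
Case x22 = True:
The clause (¬x12) is unit, so x12 = False.
The clause (¬x32) is unit, so x32 = False.
The clause (x33) is unit, so x33 = True.
The clause (¬x42) is unit, so x42 = False.
The clause (x43) is unit, so x43 = True.
That conflicts with the unit clause (¬x43).
Backtrack on x22: now try x22 = False.
The clause (x23) is unit, so x23 = True.
The clause (¬x13) is unit, so x13 = False.
The clause (¬x33) is unit, so x33 = False.
The clause (x32) is unit, so x32 = True.
The clause (¬x12) is unit, so x12 = False.
The clause (¬x42) is unit, so x42 = False.
The clause (x43) is unit, so x43 = True.
That conflicts with the unit clause (¬x43).
Neither x22 = True nor x22 = False works.
Neither x11 = True nor x11 = False works.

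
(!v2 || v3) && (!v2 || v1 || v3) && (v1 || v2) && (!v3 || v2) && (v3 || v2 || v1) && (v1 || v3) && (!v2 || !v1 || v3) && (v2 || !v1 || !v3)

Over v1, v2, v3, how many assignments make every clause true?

3

There are 2^3 = 8 truth assignments over (v1, v2, v3).
Split on v2. With v2 = true, the clauses containing v2 are satisfied and !v2 drops from the rest; 2 of the 2^2 = 4 assignments to the other variables satisfy what remains.
With v2 = false, by the same count on the reduced clause set, 1 assignment works.
(One model: v1=F, v2=T, v3=T.)
Total: 2 + 1 = 3.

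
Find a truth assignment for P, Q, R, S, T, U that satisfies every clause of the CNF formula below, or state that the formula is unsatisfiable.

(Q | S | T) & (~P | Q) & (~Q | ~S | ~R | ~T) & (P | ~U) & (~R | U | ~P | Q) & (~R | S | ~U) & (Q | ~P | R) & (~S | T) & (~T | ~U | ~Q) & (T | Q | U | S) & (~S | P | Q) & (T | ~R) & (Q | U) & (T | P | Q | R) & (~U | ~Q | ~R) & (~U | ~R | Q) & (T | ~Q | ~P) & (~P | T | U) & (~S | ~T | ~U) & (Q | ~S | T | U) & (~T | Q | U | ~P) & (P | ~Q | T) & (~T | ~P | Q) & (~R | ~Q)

P=1; Q=1; R=0; S=1; T=1; U=0

Branch on P: set P = 1.
From the singleton clause (Q), Q = 1.
From the singleton clause (T), T = 1.
From the singleton clause (~U), U = 0.
From the singleton clause (~R), R = 0.
No clause remains; S is free.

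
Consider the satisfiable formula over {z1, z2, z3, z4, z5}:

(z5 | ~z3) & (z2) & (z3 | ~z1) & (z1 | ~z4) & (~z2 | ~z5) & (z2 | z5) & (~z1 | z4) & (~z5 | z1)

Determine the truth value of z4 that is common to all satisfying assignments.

False

Suppose z4 = 1.
The clause (z2) is unit, so z2 = 1.
The clause (z1) is unit, so z1 = 1.
The clause (z3) is unit, so z3 = 1.
The clause (z5) is unit, so z5 = 1.
Now (~z5) is unsatisfied and unit — conflict.
So every satisfying assignment has z4 = False.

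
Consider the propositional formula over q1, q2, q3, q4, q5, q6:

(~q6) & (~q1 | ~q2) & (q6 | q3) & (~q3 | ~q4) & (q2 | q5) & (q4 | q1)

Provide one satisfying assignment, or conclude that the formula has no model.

q1 ↦ 1,  q2 ↦ 0,  q3 ↦ 1,  q4 ↦ 0,  q5 ↦ 1,  q6 ↦ 0

From the singleton clause (~q6), q6 = 0.
From the singleton clause (q3), q3 = 1.
From the singleton clause (~q4), q4 = 0.
From the singleton clause (q1), q1 = 1.
From the singleton clause (~q2), q2 = 0.
From the singleton clause (q5), q5 = 1.
All clauses are satisfied.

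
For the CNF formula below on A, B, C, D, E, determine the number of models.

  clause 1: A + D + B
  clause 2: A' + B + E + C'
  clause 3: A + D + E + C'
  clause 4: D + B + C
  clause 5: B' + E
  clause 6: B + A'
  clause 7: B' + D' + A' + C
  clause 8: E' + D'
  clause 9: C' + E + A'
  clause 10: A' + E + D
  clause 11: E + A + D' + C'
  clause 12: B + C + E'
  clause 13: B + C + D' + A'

5

There are 2^5 = 32 truth assignments over (A, B, C, D, E).
Split on D. With D = 1, the clauses containing D are satisfied and D' drops from the rest; 1 of the 2^4 = 16 assignments to the other variables satisfy what remains.
With D = 0, by the same count on the reduced clause set, 4 assignments work.
(One model: A=F, B=F, C=F, D=T, E=F.)
Total: 1 + 4 = 5.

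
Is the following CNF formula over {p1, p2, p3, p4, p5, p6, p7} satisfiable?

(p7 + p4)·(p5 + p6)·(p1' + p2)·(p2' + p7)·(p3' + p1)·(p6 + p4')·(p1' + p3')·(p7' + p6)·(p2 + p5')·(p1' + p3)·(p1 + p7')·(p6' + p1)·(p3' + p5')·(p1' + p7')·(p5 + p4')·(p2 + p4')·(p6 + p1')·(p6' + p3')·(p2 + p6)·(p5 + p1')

Unsatisfiable

Try p7 = 1.
The clause (p6) is unit, so p6 = 1.
The clause (p1) is unit, so p1 = 1.
That conflicts with the unit clause (p1').
That branch fails; take p7 = 0 instead.
The clause (p4) is unit, so p4 = 1.
The clause (p2') is unit, so p2 = 0.
That conflicts with the unit clause (p2).
Either choice for p7 ends in contradiction.
No assignment satisfies every clause.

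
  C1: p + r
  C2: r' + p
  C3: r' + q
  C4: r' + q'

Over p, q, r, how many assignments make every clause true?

There are 2^3 = 8 truth assignments over (p, q, r).
Split on p. With p = 1, the clauses containing p are satisfied and p' drops from the rest; 2 of the 2^2 = 4 assignments to the other variables satisfy what remains.
With p = 0, by the same count on the reduced clause set, 0 assignments work.
(One model: p=T, q=F, r=F.)
Total: 2 + 0 = 2.

2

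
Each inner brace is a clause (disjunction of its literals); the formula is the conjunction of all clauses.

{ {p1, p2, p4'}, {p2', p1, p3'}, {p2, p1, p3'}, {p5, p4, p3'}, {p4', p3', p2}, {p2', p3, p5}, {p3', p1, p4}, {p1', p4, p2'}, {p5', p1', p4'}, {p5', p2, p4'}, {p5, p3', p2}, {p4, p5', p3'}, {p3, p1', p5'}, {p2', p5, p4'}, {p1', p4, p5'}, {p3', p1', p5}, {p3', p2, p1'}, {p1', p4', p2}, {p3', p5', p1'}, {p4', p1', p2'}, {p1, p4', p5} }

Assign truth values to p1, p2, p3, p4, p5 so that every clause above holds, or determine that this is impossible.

p1 ↦ 1,  p2 ↦ 0,  p3 ↦ 0,  p4 ↦ 0,  p5 ↦ 0

Branch on p1: set p1 = 1.
Branch on p4: set p4 = 0.
The clause (p2') is unit, so p2 = 0.
The clause (p5') is unit, so p5 = 0.
The clause (p3') is unit, so p3 = 0.
This assignment satisfies each clause.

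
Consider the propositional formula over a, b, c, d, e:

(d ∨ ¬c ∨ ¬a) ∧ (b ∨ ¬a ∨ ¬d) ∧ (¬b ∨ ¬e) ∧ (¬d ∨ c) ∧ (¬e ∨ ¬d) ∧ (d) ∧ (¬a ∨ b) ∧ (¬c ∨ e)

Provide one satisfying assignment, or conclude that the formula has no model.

The clause (d) is unit, so d = True.
The clause (c) is unit, so c = True.
The clause (¬e) is unit, so e = False.
That conflicts with the unit clause (e).

UNSATISFIABLE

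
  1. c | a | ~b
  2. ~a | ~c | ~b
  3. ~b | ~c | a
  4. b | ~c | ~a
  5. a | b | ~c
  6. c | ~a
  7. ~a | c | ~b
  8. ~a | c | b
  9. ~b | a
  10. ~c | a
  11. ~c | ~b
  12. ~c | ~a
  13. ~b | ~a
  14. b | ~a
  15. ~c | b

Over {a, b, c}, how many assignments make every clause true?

1

There are 2^3 = 8 truth assignments over (a, b, c).
Check each against the 15 clauses (columns in the order a, b, c):
  F F F  ✓ satisfies all
  F F T  ✗ fails (a | b | ~c)
  F T F  ✗ fails (c | a | ~b)
  F T T  ✗ fails (~b | ~c | a)
  T F F  ✗ fails (c | ~a)
  T F T  ✗ fails (b | ~c | ~a)
  T T F  ✗ fails (c | ~a)
  T T T  ✗ fails (~a | ~c | ~b)
1 of the 8 rows is a model.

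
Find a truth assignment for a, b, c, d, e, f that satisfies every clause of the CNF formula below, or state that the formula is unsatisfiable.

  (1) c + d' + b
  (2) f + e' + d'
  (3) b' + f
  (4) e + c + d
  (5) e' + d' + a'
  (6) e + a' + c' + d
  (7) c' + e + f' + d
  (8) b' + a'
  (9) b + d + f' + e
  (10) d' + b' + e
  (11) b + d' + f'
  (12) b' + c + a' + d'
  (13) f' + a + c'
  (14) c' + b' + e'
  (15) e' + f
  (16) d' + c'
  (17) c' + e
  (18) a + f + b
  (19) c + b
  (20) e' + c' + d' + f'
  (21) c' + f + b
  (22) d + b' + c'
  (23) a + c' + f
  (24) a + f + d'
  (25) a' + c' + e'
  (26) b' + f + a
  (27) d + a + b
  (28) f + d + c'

Branch on b: set b = 1.
Unit clause (f) forces f = 1.
Unit clause (a') forces a = 0.
Unit clause (c') forces c = 0.
Branch on e: set e = 1.
All clauses hold; d can take either value.

a ↦ 0,  b ↦ 1,  c ↦ 0,  d ↦ 0,  e ↦ 1,  f ↦ 1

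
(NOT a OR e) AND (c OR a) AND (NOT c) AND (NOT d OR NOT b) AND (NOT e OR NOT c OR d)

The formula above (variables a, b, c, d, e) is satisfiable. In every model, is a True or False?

True

Suppose a = false.
(c) alone gives c = true.
That conflicts with the unit clause (NOT c).
So every satisfying assignment has a = True.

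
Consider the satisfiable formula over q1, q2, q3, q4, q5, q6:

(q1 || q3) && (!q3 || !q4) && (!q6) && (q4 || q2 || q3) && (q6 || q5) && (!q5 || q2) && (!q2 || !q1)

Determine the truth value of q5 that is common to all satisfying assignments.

True

Suppose q5 = false.
From the singleton clause (!q6), q6 = false.
That conflicts with the unit clause (q6).
So every satisfying assignment has q5 = True.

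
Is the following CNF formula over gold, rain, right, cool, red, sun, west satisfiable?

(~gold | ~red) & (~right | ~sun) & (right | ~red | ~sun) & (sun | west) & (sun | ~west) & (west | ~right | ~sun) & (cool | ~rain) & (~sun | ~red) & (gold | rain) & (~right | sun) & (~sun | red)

Try gold = 0.
From the singleton clause (rain), rain = 1.
From the singleton clause (cool), cool = 1.
Try right = 0.
Try red = 0.
From the singleton clause (~sun), sun = 0.
From the singleton clause (west), west = 1.
That conflicts with the unit clause (~west).
Undo red and try red = 1.
From the singleton clause (~sun), sun = 0.
From the singleton clause (west), west = 1.
That conflicts with the unit clause (~west).
Both values of red lead to a conflict.
Undo right and try right = 1.
From the singleton clause (~sun), sun = 0.
That conflicts with the unit clause (sun).
Both values of right lead to a conflict.
Undo gold and try gold = 1.
From the singleton clause (~red), red = 0.
From the singleton clause (~sun), sun = 0.
From the singleton clause (west), west = 1.
That conflicts with the unit clause (~west).
Both values of gold lead to a conflict.
No assignment satisfies every clause.

No, unsatisfiable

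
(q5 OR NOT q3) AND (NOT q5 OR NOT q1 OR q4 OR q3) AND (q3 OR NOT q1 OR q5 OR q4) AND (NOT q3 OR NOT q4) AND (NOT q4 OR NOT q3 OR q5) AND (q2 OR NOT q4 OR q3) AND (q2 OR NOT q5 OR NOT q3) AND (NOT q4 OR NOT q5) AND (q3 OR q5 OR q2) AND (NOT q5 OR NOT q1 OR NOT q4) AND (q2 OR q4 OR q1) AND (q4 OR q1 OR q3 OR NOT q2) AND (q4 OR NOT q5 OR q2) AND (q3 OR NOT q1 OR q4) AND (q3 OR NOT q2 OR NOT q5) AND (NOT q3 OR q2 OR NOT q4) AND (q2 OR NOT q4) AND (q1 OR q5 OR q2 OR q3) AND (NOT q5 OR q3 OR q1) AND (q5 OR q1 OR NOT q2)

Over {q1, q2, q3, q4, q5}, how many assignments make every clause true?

3

There are 2^5 = 32 truth assignments over (q1, q2, q3, q4, q5).
Split on q5. With q5 = true, the clauses containing q5 are satisfied and NOT q5 drops from the rest; 2 of the 2^4 = 16 assignments to the other variables satisfy what remains.
With q5 = false, by the same count on the reduced clause set, 1 assignment works.
Total: 2 + 1 = 3.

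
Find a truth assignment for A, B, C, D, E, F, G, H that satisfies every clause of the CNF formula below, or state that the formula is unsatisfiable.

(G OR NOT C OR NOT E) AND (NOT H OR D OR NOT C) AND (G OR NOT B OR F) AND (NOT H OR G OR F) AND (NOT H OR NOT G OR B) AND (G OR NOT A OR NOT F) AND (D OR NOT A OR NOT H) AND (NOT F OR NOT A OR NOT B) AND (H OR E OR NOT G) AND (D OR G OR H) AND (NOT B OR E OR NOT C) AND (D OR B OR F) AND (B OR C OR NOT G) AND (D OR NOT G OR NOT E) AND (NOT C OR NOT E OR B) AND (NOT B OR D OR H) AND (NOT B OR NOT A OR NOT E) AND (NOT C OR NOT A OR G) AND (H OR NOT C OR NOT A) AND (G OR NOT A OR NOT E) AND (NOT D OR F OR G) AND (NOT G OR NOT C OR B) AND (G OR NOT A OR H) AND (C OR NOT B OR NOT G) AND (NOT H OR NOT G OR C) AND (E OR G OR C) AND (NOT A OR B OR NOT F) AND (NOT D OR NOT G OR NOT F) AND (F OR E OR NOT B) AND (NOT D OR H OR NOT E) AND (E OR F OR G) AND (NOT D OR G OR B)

A=false; B=false; C=false; D=false; E=true; F=true; G=false; H=true

Suppose G = false.
Suppose C = false.
The clause (E) is unit, so E = true.
The clause (NOT A) is unit, so A = false.
Suppose B = false.
The clause (NOT D) is unit, so D = false.
The clause (H) is unit, so H = true.
The clause (F) is unit, so F = true.
This assignment satisfies each clause.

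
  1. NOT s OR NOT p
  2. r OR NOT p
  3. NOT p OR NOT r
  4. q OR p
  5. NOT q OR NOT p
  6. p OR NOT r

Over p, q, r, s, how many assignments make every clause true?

2

There are 2^4 = 16 truth assignments over (p, q, r, s).
Split on p. With p = true, the clauses containing p are satisfied and NOT p drops from the rest; 0 of the 2^3 = 8 assignments to the other variables satisfy what remains.
With p = false, by the same count on the reduced clause set, 2 assignments work.
(One model: p=F, q=T, r=F, s=F.)
Total: 0 + 2 = 2.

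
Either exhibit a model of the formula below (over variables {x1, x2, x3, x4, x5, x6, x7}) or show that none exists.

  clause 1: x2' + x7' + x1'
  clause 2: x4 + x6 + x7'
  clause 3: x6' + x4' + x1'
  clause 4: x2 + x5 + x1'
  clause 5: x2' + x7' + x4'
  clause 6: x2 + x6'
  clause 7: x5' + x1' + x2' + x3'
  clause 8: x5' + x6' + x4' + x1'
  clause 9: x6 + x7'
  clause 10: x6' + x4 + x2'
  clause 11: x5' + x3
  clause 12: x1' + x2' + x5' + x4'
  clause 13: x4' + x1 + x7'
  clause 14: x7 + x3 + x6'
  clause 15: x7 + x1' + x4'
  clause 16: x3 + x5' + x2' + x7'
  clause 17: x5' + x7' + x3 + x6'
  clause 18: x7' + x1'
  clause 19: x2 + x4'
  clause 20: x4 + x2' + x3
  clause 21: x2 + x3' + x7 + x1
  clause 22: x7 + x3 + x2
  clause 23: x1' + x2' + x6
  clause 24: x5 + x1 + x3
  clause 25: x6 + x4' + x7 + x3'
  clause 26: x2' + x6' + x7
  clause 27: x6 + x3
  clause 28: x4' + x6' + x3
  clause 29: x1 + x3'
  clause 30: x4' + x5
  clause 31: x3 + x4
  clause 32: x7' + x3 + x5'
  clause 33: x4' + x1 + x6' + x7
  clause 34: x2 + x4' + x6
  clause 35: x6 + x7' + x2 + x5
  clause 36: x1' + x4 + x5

Try x2 = 0.
(x6') alone gives x6 = 0.
(x7') alone gives x7 = 0.
(x4') alone gives x4 = 0.
(x3) alone gives x3 = 1.
(x1) alone gives x1 = 1.
(x5) alone gives x5 = 1.
All clauses are satisfied.

x1 ↦ 1,  x2 ↦ 0,  x3 ↦ 1,  x4 ↦ 0,  x5 ↦ 1,  x6 ↦ 0,  x7 ↦ 0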